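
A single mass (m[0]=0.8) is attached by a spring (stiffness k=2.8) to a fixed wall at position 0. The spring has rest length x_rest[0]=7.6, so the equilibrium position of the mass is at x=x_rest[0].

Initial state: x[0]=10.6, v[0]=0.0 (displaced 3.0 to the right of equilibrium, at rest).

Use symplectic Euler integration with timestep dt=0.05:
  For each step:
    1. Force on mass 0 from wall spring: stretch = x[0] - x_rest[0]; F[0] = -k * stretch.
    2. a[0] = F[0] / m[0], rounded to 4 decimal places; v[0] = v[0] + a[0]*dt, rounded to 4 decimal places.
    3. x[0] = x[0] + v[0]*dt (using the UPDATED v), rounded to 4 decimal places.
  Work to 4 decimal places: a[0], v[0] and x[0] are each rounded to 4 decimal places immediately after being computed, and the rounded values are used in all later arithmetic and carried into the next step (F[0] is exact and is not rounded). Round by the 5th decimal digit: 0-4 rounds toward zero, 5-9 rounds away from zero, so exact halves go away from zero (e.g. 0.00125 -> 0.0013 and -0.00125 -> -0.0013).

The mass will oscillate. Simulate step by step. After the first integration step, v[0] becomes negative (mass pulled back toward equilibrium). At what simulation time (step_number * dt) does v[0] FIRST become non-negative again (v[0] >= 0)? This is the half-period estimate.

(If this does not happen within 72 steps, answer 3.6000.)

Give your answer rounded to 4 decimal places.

Step 0: x=[10.6000] v=[0.0000]
Step 1: x=[10.5738] v=[-0.5250]
Step 2: x=[10.5215] v=[-1.0454]
Step 3: x=[10.4437] v=[-1.5567]
Step 4: x=[10.3410] v=[-2.0544]
Step 5: x=[10.2143] v=[-2.5341]
Step 6: x=[10.0647] v=[-2.9916]
Step 7: x=[9.8936] v=[-3.4229]
Step 8: x=[9.7024] v=[-3.8243]
Step 9: x=[9.4928] v=[-4.1922]
Step 10: x=[9.2666] v=[-4.5234]
Step 11: x=[9.0258] v=[-4.8151]
Step 12: x=[8.7726] v=[-5.0646]
Step 13: x=[8.5091] v=[-5.2698]
Step 14: x=[8.2377] v=[-5.4289]
Step 15: x=[7.9607] v=[-5.5405]
Step 16: x=[7.6805] v=[-5.6036]
Step 17: x=[7.3996] v=[-5.6177]
Step 18: x=[7.1205] v=[-5.5826]
Step 19: x=[6.8456] v=[-5.4987]
Step 20: x=[6.5773] v=[-5.3667]
Step 21: x=[6.3179] v=[-5.1877]
Step 22: x=[6.0697] v=[-4.9633]
Step 23: x=[5.8349] v=[-4.6955]
Step 24: x=[5.6156] v=[-4.3866]
Step 25: x=[5.4136] v=[-4.0393]
Step 26: x=[5.2308] v=[-3.6567]
Step 27: x=[5.0687] v=[-3.2421]
Step 28: x=[4.9287] v=[-2.7991]
Step 29: x=[4.8121] v=[-2.3316]
Step 30: x=[4.7199] v=[-1.8437]
Step 31: x=[4.6529] v=[-1.3397]
Step 32: x=[4.6117] v=[-0.8240]
Step 33: x=[4.5967] v=[-0.3010]
Step 34: x=[4.6079] v=[0.2246]
First v>=0 after going negative at step 34, time=1.7000

Answer: 1.7000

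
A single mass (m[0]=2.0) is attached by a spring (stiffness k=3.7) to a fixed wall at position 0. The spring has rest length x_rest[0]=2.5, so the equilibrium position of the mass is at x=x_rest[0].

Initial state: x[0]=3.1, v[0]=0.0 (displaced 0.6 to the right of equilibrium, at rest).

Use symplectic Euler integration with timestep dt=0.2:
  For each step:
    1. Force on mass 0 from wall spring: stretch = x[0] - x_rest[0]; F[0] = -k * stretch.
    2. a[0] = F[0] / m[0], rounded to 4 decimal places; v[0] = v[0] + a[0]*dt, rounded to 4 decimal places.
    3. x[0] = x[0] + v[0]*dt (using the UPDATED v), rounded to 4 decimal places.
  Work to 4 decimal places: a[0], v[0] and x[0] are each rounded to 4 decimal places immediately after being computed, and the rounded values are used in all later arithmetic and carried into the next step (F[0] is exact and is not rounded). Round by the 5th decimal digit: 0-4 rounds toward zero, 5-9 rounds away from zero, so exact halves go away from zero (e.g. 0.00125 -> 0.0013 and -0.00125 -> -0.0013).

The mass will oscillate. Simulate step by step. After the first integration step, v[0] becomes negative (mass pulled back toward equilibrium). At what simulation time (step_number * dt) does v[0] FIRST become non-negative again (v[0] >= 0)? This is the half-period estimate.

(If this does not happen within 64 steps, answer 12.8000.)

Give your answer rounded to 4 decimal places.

Answer: 2.4000

Derivation:
Step 0: x=[3.1000] v=[0.0000]
Step 1: x=[3.0556] v=[-0.2220]
Step 2: x=[2.9701] v=[-0.4276]
Step 3: x=[2.8498] v=[-0.6015]
Step 4: x=[2.7036] v=[-0.7309]
Step 5: x=[2.5424] v=[-0.8062]
Step 6: x=[2.3780] v=[-0.8219]
Step 7: x=[2.2226] v=[-0.7768]
Step 8: x=[2.0878] v=[-0.6742]
Step 9: x=[1.9835] v=[-0.5217]
Step 10: x=[1.9174] v=[-0.3306]
Step 11: x=[1.8944] v=[-0.1150]
Step 12: x=[1.9162] v=[0.1091]
First v>=0 after going negative at step 12, time=2.4000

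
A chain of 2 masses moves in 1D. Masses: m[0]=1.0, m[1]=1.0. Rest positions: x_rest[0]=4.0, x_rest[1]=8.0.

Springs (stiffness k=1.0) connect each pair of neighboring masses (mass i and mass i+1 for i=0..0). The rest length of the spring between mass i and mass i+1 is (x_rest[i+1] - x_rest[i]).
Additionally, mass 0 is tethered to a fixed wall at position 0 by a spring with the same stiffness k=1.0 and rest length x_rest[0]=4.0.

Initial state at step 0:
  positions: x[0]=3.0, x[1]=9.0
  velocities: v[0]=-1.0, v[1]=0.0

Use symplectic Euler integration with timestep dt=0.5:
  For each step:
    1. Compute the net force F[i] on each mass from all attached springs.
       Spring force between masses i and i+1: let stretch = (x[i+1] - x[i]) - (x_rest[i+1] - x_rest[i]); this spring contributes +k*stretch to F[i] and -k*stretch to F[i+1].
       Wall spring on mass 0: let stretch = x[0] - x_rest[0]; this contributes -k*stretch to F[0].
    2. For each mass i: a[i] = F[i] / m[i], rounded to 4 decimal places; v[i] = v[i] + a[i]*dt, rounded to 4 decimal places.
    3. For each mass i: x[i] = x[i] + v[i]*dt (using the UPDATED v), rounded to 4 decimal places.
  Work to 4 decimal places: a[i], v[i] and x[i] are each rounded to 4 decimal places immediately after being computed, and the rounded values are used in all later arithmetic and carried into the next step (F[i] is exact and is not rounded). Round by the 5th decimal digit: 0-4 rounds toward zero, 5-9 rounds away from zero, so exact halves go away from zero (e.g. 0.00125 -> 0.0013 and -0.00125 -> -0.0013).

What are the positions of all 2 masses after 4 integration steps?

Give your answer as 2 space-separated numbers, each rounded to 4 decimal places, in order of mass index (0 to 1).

Step 0: x=[3.0000 9.0000] v=[-1.0000 0.0000]
Step 1: x=[3.2500 8.5000] v=[0.5000 -1.0000]
Step 2: x=[4.0000 7.6875] v=[1.5000 -1.6250]
Step 3: x=[4.6719 6.9531] v=[1.3438 -1.4688]
Step 4: x=[4.7462 6.6484] v=[0.1485 -0.6094]

Answer: 4.7462 6.6484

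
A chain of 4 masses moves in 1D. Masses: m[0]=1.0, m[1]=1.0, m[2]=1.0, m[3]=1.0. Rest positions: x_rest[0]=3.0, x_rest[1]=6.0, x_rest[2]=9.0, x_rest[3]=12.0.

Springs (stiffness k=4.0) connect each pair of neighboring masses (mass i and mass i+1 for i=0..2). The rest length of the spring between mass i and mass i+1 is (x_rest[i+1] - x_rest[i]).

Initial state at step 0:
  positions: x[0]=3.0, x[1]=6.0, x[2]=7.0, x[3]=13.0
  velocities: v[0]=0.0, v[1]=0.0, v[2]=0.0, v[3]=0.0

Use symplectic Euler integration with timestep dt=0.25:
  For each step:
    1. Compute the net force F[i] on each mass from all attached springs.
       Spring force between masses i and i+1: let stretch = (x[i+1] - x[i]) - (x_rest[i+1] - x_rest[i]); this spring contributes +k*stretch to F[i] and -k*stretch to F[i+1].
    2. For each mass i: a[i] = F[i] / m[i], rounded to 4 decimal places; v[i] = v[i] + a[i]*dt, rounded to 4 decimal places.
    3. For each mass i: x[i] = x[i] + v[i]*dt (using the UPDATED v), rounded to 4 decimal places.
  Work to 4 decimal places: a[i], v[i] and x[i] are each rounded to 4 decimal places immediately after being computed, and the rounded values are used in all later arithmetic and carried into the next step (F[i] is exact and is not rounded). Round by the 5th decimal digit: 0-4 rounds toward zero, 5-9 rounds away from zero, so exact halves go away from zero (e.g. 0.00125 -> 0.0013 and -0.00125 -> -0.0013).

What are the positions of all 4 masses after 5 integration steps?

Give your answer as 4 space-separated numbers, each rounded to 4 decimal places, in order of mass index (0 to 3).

Step 0: x=[3.0000 6.0000 7.0000 13.0000] v=[0.0000 0.0000 0.0000 0.0000]
Step 1: x=[3.0000 5.5000 8.2500 12.2500] v=[0.0000 -2.0000 5.0000 -3.0000]
Step 2: x=[2.8750 5.0625 9.8125 11.2500] v=[-0.5000 -1.7500 6.2500 -4.0000]
Step 3: x=[2.5469 5.2656 10.5469 10.6406] v=[-1.3125 0.8125 2.9375 -2.4375]
Step 4: x=[2.1485 6.1094 9.9844 10.7578] v=[-1.5938 3.3751 -2.2501 0.4688]
Step 5: x=[1.9903 6.9317 8.6465 11.4317] v=[-0.6329 3.2892 -5.3517 2.6954]

Answer: 1.9903 6.9317 8.6465 11.4317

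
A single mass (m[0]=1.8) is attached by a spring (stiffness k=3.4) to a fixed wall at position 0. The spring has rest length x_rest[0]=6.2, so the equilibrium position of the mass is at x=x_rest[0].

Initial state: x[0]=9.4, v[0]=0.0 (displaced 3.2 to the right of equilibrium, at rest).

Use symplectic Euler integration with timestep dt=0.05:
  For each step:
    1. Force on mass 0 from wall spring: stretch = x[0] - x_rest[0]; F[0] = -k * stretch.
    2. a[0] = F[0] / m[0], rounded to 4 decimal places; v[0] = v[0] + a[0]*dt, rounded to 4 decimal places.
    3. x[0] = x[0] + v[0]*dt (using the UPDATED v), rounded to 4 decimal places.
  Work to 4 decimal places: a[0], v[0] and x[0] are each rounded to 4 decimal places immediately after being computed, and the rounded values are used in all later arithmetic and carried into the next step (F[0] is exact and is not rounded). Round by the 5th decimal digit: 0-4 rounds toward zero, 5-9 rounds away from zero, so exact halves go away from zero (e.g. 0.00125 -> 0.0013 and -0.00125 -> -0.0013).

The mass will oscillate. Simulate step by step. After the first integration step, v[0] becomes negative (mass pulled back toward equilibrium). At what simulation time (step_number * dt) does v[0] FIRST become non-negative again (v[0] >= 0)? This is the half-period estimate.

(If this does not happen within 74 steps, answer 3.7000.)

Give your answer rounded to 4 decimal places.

Step 0: x=[9.4000] v=[0.0000]
Step 1: x=[9.3849] v=[-0.3022]
Step 2: x=[9.3548] v=[-0.6030]
Step 3: x=[9.3098] v=[-0.9010]
Step 4: x=[9.2501] v=[-1.1947]
Step 5: x=[9.1760] v=[-1.4828]
Step 6: x=[9.0878] v=[-1.7639]
Step 7: x=[8.9860] v=[-2.0366]
Step 8: x=[8.8710] v=[-2.2997]
Step 9: x=[8.7434] v=[-2.5520]
Step 10: x=[8.6038] v=[-2.7922]
Step 11: x=[8.4528] v=[-3.0192]
Step 12: x=[8.2912] v=[-3.2320]
Step 13: x=[8.1197] v=[-3.4295]
Step 14: x=[7.9392] v=[-3.6108]
Step 15: x=[7.7504] v=[-3.7751]
Step 16: x=[7.5543] v=[-3.9215]
Step 17: x=[7.3518] v=[-4.0494]
Step 18: x=[7.1439] v=[-4.1582]
Step 19: x=[6.9315] v=[-4.2473]
Step 20: x=[6.7157] v=[-4.3164]
Step 21: x=[6.4974] v=[-4.3651]
Step 22: x=[6.2777] v=[-4.3932]
Step 23: x=[6.0577] v=[-4.4005]
Step 24: x=[5.8383] v=[-4.3871]
Step 25: x=[5.6207] v=[-4.3529]
Step 26: x=[5.4058] v=[-4.2982]
Step 27: x=[5.1946] v=[-4.2232]
Step 28: x=[4.9882] v=[-4.1282]
Step 29: x=[4.7875] v=[-4.0138]
Step 30: x=[4.5935] v=[-3.8804]
Step 31: x=[4.4071] v=[-3.7287]
Step 32: x=[4.2291] v=[-3.5594]
Step 33: x=[4.0604] v=[-3.3733]
Step 34: x=[3.9018] v=[-3.1712]
Step 35: x=[3.7541] v=[-2.9542]
Step 36: x=[3.6179] v=[-2.7232]
Step 37: x=[3.4939] v=[-2.4793]
Step 38: x=[3.3827] v=[-2.2237]
Step 39: x=[3.2848] v=[-1.9576]
Step 40: x=[3.2007] v=[-1.6823]
Step 41: x=[3.1308] v=[-1.3990]
Step 42: x=[3.0753] v=[-1.1091]
Step 43: x=[3.0346] v=[-0.8140]
Step 44: x=[3.0089] v=[-0.5150]
Step 45: x=[2.9982] v=[-0.2136]
Step 46: x=[3.0026] v=[0.0888]
First v>=0 after going negative at step 46, time=2.3000

Answer: 2.3000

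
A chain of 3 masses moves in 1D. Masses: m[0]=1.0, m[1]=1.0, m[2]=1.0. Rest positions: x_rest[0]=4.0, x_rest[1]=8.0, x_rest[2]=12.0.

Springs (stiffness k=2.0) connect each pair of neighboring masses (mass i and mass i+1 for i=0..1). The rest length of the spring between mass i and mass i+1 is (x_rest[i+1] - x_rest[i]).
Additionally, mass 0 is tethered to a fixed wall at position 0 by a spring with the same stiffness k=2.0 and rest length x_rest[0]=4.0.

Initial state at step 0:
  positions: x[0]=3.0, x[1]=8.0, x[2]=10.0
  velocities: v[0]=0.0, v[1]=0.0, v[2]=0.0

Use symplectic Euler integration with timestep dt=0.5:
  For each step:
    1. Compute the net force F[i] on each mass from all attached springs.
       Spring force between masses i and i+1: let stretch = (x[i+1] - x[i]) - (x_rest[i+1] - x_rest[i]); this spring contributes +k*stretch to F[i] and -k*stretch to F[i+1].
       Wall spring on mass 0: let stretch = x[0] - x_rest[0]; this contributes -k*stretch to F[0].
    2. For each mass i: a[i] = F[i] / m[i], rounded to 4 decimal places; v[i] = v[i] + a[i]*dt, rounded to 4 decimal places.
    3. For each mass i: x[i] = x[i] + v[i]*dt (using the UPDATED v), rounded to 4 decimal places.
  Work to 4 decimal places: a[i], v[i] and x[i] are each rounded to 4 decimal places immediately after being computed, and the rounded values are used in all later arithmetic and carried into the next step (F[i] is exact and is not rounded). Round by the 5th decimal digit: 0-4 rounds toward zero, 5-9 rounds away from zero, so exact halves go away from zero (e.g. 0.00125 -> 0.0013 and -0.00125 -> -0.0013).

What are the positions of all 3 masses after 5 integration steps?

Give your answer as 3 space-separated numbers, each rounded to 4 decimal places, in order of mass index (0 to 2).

Step 0: x=[3.0000 8.0000 10.0000] v=[0.0000 0.0000 0.0000]
Step 1: x=[4.0000 6.5000 11.0000] v=[2.0000 -3.0000 2.0000]
Step 2: x=[4.2500 6.0000 11.7500] v=[0.5000 -1.0000 1.5000]
Step 3: x=[3.2500 7.5000 11.6250] v=[-2.0000 3.0000 -0.2500]
Step 4: x=[2.7500 8.9375 11.4375] v=[-1.0000 2.8750 -0.3750]
Step 5: x=[3.9688 8.5313 12.0000] v=[2.4375 -0.8125 1.1250]

Answer: 3.9688 8.5313 12.0000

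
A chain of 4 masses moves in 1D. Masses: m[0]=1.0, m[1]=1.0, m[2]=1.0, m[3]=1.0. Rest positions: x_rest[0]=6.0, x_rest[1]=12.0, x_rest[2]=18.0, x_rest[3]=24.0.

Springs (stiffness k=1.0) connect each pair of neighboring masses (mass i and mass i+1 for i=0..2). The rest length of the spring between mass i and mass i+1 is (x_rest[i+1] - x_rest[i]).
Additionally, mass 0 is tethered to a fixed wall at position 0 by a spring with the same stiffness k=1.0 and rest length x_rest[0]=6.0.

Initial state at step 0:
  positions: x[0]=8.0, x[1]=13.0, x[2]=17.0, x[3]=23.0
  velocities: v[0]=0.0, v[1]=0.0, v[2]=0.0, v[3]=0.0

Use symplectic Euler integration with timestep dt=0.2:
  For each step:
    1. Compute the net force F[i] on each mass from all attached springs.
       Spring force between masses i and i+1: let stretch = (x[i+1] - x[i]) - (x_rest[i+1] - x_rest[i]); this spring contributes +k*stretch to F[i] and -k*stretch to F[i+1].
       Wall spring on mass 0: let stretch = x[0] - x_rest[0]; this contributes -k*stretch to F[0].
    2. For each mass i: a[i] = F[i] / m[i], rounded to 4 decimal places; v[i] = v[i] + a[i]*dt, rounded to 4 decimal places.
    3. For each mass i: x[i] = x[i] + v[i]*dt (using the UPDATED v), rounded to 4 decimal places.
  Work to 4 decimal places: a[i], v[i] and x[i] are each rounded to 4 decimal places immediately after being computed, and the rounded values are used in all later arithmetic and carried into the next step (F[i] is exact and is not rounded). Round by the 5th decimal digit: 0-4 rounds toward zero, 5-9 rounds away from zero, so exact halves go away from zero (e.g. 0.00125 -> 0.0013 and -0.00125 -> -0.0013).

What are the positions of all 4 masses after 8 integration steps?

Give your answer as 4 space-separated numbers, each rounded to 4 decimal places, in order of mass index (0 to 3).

Step 0: x=[8.0000 13.0000 17.0000 23.0000] v=[0.0000 0.0000 0.0000 0.0000]
Step 1: x=[7.8800 12.9600 17.0800 23.0000] v=[-0.6000 -0.2000 0.4000 0.0000]
Step 2: x=[7.6480 12.8816 17.2320 23.0032] v=[-1.1600 -0.3920 0.7600 0.0160]
Step 3: x=[7.3194 12.7679 17.4408 23.0156] v=[-1.6429 -0.5686 1.0442 0.0618]
Step 4: x=[6.9160 12.6232 17.6857 23.0450] v=[-2.0171 -0.7237 1.2246 0.1468]
Step 5: x=[6.4642 12.4527 17.9425 23.1000] v=[-2.2589 -0.8526 1.2840 0.2749]
Step 6: x=[5.9934 12.2622 18.1860 23.1887] v=[-2.3540 -0.9523 1.2175 0.4434]
Step 7: x=[5.5336 12.0579 18.3927 23.3173] v=[-2.2989 -1.0213 1.0333 0.6429]
Step 8: x=[5.1134 11.8461 18.5430 23.4889] v=[-2.1008 -1.0592 0.7513 0.8580]

Answer: 5.1134 11.8461 18.5430 23.4889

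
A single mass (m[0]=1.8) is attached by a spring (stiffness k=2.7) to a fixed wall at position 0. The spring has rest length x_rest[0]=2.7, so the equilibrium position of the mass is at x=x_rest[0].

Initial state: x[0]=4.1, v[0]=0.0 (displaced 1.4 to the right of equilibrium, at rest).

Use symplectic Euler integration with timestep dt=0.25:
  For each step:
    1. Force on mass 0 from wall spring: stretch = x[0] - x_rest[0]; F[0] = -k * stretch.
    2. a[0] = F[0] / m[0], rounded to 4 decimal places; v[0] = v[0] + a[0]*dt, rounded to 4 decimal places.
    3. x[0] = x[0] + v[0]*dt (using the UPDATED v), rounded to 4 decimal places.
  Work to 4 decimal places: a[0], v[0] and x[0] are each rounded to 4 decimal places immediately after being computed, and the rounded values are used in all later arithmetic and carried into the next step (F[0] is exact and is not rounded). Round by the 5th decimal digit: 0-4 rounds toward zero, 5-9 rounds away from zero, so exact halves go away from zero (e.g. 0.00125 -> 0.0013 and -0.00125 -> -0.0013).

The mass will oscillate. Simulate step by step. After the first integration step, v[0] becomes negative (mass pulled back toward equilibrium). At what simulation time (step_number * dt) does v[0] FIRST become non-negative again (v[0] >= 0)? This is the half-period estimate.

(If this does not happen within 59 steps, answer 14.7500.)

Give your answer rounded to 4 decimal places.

Answer: 2.7500

Derivation:
Step 0: x=[4.1000] v=[0.0000]
Step 1: x=[3.9688] v=[-0.5250]
Step 2: x=[3.7186] v=[-1.0008]
Step 3: x=[3.3729] v=[-1.3828]
Step 4: x=[2.9641] v=[-1.6352]
Step 5: x=[2.5305] v=[-1.7343]
Step 6: x=[2.1128] v=[-1.6707]
Step 7: x=[1.7502] v=[-1.4505]
Step 8: x=[1.4766] v=[-1.0943]
Step 9: x=[1.3177] v=[-0.6355]
Step 10: x=[1.2884] v=[-0.1171]
Step 11: x=[1.3915] v=[0.4123]
First v>=0 after going negative at step 11, time=2.7500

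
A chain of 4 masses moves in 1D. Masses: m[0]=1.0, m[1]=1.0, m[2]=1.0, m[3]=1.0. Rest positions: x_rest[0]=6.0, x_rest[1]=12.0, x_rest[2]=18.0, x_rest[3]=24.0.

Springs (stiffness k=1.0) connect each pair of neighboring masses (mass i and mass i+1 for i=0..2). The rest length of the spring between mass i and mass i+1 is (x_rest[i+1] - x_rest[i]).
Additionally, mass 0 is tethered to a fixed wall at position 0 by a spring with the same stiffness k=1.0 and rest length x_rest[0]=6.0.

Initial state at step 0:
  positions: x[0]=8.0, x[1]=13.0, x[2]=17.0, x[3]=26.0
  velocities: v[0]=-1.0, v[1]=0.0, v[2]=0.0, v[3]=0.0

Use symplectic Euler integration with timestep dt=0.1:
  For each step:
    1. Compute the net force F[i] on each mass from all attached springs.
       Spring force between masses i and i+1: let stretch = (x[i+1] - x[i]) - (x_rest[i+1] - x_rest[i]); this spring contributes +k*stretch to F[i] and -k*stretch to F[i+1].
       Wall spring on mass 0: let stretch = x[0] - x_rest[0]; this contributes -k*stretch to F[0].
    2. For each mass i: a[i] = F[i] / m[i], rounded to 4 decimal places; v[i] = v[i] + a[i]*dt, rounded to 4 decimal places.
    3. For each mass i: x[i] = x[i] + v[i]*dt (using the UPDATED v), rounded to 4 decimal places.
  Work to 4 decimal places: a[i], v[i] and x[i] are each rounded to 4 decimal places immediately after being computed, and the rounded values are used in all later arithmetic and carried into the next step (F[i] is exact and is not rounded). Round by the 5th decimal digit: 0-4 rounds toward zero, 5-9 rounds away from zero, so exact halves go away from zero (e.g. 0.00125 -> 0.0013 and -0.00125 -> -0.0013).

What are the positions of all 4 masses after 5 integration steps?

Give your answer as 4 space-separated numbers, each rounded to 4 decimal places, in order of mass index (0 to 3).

Answer: 7.1062 12.8443 17.7019 25.5774

Derivation:
Step 0: x=[8.0000 13.0000 17.0000 26.0000] v=[-1.0000 0.0000 0.0000 0.0000]
Step 1: x=[7.8700 12.9900 17.0500 25.9700] v=[-1.3000 -0.1000 0.5000 -0.3000]
Step 2: x=[7.7125 12.9694 17.1486 25.9108] v=[-1.5750 -0.2060 0.9860 -0.5920]
Step 3: x=[7.5304 12.9380 17.2930 25.8240] v=[-1.8206 -0.3138 1.4443 -0.8682]
Step 4: x=[7.3271 12.8961 17.4792 25.7119] v=[-2.0329 -0.4191 1.8619 -1.1213]
Step 5: x=[7.1062 12.8443 17.7019 25.5774] v=[-2.2087 -0.5177 2.2269 -1.3446]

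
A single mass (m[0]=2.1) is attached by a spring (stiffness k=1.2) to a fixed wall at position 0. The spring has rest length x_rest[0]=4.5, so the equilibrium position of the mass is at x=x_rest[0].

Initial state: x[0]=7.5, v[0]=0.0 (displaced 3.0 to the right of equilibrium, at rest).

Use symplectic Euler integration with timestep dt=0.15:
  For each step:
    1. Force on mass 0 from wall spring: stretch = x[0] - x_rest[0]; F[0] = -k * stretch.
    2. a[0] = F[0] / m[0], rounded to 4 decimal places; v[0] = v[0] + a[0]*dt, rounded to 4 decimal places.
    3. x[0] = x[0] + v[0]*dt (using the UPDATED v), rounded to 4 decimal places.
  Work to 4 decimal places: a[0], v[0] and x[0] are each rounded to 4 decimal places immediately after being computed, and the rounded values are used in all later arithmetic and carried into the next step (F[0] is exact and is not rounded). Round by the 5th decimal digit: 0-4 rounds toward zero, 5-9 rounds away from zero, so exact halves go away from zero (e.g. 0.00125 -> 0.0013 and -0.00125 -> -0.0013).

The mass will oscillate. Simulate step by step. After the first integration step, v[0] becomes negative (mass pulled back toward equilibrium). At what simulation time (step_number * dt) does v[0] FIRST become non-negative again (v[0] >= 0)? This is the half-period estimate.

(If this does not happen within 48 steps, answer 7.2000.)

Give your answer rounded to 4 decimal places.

Step 0: x=[7.5000] v=[0.0000]
Step 1: x=[7.4614] v=[-0.2571]
Step 2: x=[7.3848] v=[-0.5109]
Step 3: x=[7.2711] v=[-0.7582]
Step 4: x=[7.1217] v=[-0.9957]
Step 5: x=[6.9386] v=[-1.2204]
Step 6: x=[6.7242] v=[-1.4294]
Step 7: x=[6.4812] v=[-1.6201]
Step 8: x=[6.2127] v=[-1.7899]
Step 9: x=[5.9222] v=[-1.9367]
Step 10: x=[5.6134] v=[-2.0586]
Step 11: x=[5.2903] v=[-2.1540]
Step 12: x=[4.9570] v=[-2.2217]
Step 13: x=[4.6179] v=[-2.2609]
Step 14: x=[4.2773] v=[-2.2710]
Step 15: x=[3.9395] v=[-2.2519]
Step 16: x=[3.6089] v=[-2.2039]
Step 17: x=[3.2898] v=[-2.1275]
Step 18: x=[2.9862] v=[-2.0238]
Step 19: x=[2.7021] v=[-1.8941]
Step 20: x=[2.4411] v=[-1.7400]
Step 21: x=[2.2066] v=[-1.5635]
Step 22: x=[2.0016] v=[-1.3669]
Step 23: x=[1.8287] v=[-1.1527]
Step 24: x=[1.6901] v=[-0.9237]
Step 25: x=[1.5877] v=[-0.6828]
Step 26: x=[1.5227] v=[-0.4332]
Step 27: x=[1.4960] v=[-0.1780]
Step 28: x=[1.5079] v=[0.0795]
First v>=0 after going negative at step 28, time=4.2000

Answer: 4.2000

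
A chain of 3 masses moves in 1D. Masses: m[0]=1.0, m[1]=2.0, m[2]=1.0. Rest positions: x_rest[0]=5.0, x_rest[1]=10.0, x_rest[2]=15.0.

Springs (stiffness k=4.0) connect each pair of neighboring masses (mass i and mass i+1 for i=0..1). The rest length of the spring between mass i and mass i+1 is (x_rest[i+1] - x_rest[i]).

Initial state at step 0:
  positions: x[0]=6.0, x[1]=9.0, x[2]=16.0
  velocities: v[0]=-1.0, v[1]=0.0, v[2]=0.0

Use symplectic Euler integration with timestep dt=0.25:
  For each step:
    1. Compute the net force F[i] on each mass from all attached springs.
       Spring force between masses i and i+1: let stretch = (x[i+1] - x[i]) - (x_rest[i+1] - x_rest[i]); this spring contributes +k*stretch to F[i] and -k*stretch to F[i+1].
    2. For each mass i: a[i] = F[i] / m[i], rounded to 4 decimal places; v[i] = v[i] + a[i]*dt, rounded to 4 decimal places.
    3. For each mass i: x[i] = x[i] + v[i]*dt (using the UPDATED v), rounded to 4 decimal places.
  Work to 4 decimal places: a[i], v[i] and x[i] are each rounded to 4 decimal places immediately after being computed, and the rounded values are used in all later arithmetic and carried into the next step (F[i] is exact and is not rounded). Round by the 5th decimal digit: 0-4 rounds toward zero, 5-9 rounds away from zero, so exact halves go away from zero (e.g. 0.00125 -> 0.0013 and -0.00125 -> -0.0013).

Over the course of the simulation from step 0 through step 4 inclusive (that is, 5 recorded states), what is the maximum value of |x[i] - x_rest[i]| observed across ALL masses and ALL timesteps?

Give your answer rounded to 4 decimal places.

Answer: 1.5683

Derivation:
Step 0: x=[6.0000 9.0000 16.0000] v=[-1.0000 0.0000 0.0000]
Step 1: x=[5.2500 9.5000 15.5000] v=[-3.0000 2.0000 -2.0000]
Step 2: x=[4.3125 10.2188 14.7500] v=[-3.7500 2.8750 -3.0000]
Step 3: x=[3.6016 10.7657 14.1172] v=[-2.8437 2.1875 -2.5312]
Step 4: x=[3.4317 10.8360 13.8965] v=[-0.6796 0.2812 -0.8827]
Max displacement = 1.5683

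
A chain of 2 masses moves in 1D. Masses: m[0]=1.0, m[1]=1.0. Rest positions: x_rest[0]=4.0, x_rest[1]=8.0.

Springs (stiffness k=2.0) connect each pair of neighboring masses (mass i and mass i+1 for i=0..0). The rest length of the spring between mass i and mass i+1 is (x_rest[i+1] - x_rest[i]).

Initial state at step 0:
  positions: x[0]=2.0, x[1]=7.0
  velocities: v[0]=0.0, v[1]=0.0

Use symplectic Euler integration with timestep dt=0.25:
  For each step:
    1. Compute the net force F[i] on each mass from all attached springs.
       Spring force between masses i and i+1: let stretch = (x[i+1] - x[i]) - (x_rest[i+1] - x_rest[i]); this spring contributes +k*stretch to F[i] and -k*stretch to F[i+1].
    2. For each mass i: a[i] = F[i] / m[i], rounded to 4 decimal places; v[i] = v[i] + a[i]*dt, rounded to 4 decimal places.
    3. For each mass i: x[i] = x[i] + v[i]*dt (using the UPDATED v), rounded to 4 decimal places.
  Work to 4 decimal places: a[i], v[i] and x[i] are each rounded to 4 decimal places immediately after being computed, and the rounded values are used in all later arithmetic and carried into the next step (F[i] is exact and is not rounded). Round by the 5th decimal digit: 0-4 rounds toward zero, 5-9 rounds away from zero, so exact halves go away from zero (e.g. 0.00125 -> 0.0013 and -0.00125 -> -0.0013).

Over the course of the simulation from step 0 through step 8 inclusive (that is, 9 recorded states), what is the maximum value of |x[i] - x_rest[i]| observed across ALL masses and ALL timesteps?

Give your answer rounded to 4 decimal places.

Step 0: x=[2.0000 7.0000] v=[0.0000 0.0000]
Step 1: x=[2.1250 6.8750] v=[0.5000 -0.5000]
Step 2: x=[2.3438 6.6563] v=[0.8750 -0.8750]
Step 3: x=[2.6016 6.3985] v=[1.0313 -1.0313]
Step 4: x=[2.8341 6.1661] v=[0.9298 -0.9298]
Step 5: x=[2.9831 6.0172] v=[0.5958 -0.5958]
Step 6: x=[3.0113 5.9890] v=[0.1129 -0.1129]
Step 7: x=[2.9117 6.0886] v=[-0.3983 0.3983]
Step 8: x=[2.7092 6.2911] v=[-0.8099 0.8099]
Max displacement = 2.0110

Answer: 2.0110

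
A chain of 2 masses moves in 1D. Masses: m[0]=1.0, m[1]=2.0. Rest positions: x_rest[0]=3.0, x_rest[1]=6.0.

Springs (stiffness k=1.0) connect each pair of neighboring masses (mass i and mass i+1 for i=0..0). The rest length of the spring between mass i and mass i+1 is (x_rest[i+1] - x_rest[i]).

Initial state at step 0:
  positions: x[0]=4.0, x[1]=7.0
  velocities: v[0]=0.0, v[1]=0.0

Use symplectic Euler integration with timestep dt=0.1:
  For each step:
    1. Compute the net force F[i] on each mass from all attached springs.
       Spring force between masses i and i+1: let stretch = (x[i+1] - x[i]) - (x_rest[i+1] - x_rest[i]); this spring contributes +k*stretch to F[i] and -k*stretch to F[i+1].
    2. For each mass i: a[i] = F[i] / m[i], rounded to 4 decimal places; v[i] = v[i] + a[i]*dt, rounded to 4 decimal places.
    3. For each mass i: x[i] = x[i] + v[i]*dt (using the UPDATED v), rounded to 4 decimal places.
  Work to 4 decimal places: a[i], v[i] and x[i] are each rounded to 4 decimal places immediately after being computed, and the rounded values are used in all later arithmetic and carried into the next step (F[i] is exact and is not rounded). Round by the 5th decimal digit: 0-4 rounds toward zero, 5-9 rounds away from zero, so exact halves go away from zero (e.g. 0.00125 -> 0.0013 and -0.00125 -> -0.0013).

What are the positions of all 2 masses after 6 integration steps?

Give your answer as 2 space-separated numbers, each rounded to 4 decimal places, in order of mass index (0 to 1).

Answer: 4.0000 7.0000

Derivation:
Step 0: x=[4.0000 7.0000] v=[0.0000 0.0000]
Step 1: x=[4.0000 7.0000] v=[0.0000 0.0000]
Step 2: x=[4.0000 7.0000] v=[0.0000 0.0000]
Step 3: x=[4.0000 7.0000] v=[0.0000 0.0000]
Step 4: x=[4.0000 7.0000] v=[0.0000 0.0000]
Step 5: x=[4.0000 7.0000] v=[0.0000 0.0000]
Step 6: x=[4.0000 7.0000] v=[0.0000 0.0000]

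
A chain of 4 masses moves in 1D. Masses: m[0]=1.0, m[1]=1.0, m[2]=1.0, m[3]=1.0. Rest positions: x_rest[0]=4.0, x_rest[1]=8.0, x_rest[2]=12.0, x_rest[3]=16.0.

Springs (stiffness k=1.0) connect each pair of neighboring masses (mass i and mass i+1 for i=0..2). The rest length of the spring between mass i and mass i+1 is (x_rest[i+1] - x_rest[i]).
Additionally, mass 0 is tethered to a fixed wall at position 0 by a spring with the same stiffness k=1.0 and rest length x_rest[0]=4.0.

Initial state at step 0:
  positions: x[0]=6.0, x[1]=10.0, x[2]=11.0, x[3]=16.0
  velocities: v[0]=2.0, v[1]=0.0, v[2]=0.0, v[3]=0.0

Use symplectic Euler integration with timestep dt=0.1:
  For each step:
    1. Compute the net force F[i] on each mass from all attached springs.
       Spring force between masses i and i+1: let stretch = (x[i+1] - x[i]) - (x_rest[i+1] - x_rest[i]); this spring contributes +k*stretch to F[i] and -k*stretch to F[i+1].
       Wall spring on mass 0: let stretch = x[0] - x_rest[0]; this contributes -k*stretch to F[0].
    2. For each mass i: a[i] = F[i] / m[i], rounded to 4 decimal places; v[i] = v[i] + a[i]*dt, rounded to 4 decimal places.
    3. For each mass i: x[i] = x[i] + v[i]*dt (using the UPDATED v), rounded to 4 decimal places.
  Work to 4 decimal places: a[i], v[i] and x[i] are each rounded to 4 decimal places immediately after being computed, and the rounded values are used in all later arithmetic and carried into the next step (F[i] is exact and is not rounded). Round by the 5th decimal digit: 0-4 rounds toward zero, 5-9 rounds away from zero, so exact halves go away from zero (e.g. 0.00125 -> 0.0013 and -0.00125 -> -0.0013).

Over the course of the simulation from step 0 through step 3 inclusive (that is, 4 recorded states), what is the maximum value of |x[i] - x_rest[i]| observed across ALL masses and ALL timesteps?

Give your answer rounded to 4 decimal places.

Answer: 2.4646

Derivation:
Step 0: x=[6.0000 10.0000 11.0000 16.0000] v=[2.0000 0.0000 0.0000 0.0000]
Step 1: x=[6.1800 9.9700 11.0400 15.9900] v=[1.8000 -0.3000 0.4000 -0.1000]
Step 2: x=[6.3361 9.9128 11.1188 15.9705] v=[1.5610 -0.5720 0.7880 -0.1950]
Step 3: x=[6.4646 9.8319 11.2341 15.9425] v=[1.2851 -0.8091 1.1526 -0.2802]
Max displacement = 2.4646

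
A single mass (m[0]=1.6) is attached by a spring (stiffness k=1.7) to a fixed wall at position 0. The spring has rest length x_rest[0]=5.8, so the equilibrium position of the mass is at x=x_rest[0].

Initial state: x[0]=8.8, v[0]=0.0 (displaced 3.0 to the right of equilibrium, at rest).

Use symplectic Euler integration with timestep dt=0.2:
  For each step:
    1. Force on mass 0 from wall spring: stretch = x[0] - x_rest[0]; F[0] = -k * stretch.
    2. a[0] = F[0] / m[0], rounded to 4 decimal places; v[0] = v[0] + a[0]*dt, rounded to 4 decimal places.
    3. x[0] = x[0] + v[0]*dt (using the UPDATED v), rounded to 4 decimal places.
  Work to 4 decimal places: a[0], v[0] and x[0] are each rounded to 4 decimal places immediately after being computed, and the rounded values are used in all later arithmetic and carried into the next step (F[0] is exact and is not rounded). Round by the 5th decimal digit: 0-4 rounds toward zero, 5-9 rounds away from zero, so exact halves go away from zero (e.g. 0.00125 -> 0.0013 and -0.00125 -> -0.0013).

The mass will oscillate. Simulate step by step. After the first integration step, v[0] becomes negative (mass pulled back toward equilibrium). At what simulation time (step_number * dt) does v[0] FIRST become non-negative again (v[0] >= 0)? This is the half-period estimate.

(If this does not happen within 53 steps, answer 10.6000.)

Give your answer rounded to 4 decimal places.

Answer: 3.2000

Derivation:
Step 0: x=[8.8000] v=[0.0000]
Step 1: x=[8.6725] v=[-0.6375]
Step 2: x=[8.4229] v=[-1.2479]
Step 3: x=[8.0618] v=[-1.8053]
Step 4: x=[7.6046] v=[-2.2859]
Step 5: x=[7.0707] v=[-2.6694]
Step 6: x=[6.4828] v=[-2.9394]
Step 7: x=[5.8659] v=[-3.0845]
Step 8: x=[5.2462] v=[-3.0985]
Step 9: x=[4.6500] v=[-2.9808]
Step 10: x=[4.1027] v=[-2.7364]
Step 11: x=[3.6276] v=[-2.3757]
Step 12: x=[3.2448] v=[-1.9141]
Step 13: x=[2.9706] v=[-1.3711]
Step 14: x=[2.8166] v=[-0.7699]
Step 15: x=[2.7894] v=[-0.1359]
Step 16: x=[2.8902] v=[0.5039]
First v>=0 after going negative at step 16, time=3.2000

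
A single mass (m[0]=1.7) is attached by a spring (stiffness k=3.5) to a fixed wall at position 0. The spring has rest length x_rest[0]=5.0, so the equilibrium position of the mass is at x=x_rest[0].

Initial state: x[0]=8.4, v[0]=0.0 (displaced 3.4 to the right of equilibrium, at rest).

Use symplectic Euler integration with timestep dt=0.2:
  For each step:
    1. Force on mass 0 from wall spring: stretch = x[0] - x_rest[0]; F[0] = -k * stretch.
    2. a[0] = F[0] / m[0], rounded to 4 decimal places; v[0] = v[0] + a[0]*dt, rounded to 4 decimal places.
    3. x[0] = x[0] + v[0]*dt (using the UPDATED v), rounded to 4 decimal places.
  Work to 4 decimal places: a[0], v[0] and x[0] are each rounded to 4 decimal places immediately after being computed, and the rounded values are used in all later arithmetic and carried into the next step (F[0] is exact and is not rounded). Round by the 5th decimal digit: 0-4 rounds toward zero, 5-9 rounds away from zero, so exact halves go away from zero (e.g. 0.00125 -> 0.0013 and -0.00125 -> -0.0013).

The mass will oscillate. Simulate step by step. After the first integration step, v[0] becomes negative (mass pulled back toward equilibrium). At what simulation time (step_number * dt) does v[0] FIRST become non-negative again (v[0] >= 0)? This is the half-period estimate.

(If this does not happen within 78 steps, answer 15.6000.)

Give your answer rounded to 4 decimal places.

Step 0: x=[8.4000] v=[0.0000]
Step 1: x=[8.1200] v=[-1.4000]
Step 2: x=[7.5831] v=[-2.6847]
Step 3: x=[6.8334] v=[-3.7483]
Step 4: x=[5.9328] v=[-4.5032]
Step 5: x=[4.9553] v=[-4.8873]
Step 6: x=[3.9815] v=[-4.8689]
Step 7: x=[3.0916] v=[-4.4495]
Step 8: x=[2.3589] v=[-3.6637]
Step 9: x=[1.8437] v=[-2.5762]
Step 10: x=[1.5884] v=[-1.2765]
Step 11: x=[1.6141] v=[0.1283]
First v>=0 after going negative at step 11, time=2.2000

Answer: 2.2000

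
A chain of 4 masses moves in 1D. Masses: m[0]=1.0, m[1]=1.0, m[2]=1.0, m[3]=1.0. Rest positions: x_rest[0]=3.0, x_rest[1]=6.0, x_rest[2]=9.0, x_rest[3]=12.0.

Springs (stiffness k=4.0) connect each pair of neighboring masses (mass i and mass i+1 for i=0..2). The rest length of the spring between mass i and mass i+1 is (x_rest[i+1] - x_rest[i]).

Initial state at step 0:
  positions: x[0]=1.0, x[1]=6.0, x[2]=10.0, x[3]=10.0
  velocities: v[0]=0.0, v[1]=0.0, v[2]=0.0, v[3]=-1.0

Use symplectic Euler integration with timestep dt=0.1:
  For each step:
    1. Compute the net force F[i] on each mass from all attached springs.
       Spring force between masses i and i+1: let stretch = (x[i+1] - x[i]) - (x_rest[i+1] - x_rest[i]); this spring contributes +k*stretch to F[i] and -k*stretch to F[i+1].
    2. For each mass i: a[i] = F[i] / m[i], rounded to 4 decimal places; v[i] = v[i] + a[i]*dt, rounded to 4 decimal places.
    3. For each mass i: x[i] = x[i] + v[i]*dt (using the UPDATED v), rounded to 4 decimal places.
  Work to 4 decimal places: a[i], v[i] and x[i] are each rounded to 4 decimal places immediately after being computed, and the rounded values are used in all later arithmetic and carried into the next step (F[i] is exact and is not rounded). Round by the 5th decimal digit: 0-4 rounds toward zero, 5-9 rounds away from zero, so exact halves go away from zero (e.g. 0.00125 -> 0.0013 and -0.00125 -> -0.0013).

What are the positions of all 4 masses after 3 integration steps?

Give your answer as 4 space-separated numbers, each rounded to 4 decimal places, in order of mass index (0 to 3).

Step 0: x=[1.0000 6.0000 10.0000 10.0000] v=[0.0000 0.0000 0.0000 -1.0000]
Step 1: x=[1.0800 5.9600 9.8400 10.0200] v=[0.8000 -0.4000 -1.6000 0.2000]
Step 2: x=[1.2352 5.8800 9.5320 10.1528] v=[1.5520 -0.8000 -3.0800 1.3280]
Step 3: x=[1.4562 5.7603 9.1028 10.3808] v=[2.2099 -1.1971 -4.2925 2.2797]

Answer: 1.4562 5.7603 9.1028 10.3808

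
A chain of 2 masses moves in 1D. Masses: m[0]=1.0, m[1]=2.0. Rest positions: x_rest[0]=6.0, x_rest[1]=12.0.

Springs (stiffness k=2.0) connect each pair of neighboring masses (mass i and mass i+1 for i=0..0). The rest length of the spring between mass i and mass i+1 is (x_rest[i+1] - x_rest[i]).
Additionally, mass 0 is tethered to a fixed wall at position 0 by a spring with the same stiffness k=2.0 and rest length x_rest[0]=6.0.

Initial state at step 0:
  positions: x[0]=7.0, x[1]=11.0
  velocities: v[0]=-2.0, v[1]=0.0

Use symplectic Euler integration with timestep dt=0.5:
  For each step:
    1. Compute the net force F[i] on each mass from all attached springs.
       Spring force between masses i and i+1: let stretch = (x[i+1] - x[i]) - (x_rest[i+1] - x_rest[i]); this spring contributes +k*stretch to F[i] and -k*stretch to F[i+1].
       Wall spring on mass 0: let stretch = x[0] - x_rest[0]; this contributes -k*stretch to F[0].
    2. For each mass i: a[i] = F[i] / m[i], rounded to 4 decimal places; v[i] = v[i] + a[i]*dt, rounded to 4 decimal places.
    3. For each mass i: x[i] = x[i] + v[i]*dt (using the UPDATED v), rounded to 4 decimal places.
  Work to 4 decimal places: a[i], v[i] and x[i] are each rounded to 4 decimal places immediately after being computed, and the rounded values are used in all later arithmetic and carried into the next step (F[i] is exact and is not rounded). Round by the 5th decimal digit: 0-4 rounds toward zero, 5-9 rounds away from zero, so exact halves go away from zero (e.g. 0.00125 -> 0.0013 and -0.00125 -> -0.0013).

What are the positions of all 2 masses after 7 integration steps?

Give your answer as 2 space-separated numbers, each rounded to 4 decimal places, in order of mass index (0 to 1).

Answer: 4.1289 12.4826

Derivation:
Step 0: x=[7.0000 11.0000] v=[-2.0000 0.0000]
Step 1: x=[4.5000 11.5000] v=[-5.0000 1.0000]
Step 2: x=[3.2500 11.7500] v=[-2.5000 0.5000]
Step 3: x=[4.6250 11.3750] v=[2.7500 -0.7500]
Step 4: x=[7.0625 10.8125] v=[4.8750 -1.1250]
Step 5: x=[7.8438 10.8125] v=[1.5625 0.0000]
Step 6: x=[6.1875 11.5704] v=[-3.3126 1.5157]
Step 7: x=[4.1289 12.4826] v=[-4.1172 1.8243]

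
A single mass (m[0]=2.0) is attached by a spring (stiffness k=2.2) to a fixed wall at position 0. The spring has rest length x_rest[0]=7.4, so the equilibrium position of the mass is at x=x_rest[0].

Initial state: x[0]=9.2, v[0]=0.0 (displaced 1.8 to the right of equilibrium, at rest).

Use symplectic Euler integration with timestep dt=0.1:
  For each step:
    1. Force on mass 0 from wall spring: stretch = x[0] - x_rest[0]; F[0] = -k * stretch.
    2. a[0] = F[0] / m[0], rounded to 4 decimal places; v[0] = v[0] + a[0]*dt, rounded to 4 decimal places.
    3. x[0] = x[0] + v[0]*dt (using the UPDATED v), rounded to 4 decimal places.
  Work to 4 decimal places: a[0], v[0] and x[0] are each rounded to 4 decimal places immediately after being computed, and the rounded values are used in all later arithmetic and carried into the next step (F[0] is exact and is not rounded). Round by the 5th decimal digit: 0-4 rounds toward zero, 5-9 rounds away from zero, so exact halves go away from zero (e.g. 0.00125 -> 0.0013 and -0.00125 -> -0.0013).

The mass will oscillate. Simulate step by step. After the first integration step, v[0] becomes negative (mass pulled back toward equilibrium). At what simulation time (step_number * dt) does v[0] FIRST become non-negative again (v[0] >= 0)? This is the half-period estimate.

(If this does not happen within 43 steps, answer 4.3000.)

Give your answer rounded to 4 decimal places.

Answer: 3.0000

Derivation:
Step 0: x=[9.2000] v=[0.0000]
Step 1: x=[9.1802] v=[-0.1980]
Step 2: x=[9.1408] v=[-0.3938]
Step 3: x=[9.0823] v=[-0.5853]
Step 4: x=[9.0053] v=[-0.7704]
Step 5: x=[8.9106] v=[-0.9470]
Step 6: x=[8.7993] v=[-1.1132]
Step 7: x=[8.6726] v=[-1.2671]
Step 8: x=[8.5319] v=[-1.4071]
Step 9: x=[8.3787] v=[-1.5316]
Step 10: x=[8.2148] v=[-1.6393]
Step 11: x=[8.0419] v=[-1.7289]
Step 12: x=[7.8620] v=[-1.7995]
Step 13: x=[7.6770] v=[-1.8503]
Step 14: x=[7.4889] v=[-1.8808]
Step 15: x=[7.2998] v=[-1.8906]
Step 16: x=[7.1118] v=[-1.8796]
Step 17: x=[6.9270] v=[-1.8479]
Step 18: x=[6.7474] v=[-1.7959]
Step 19: x=[6.5750] v=[-1.7241]
Step 20: x=[6.4117] v=[-1.6334]
Step 21: x=[6.2592] v=[-1.5247]
Step 22: x=[6.1193] v=[-1.3992]
Step 23: x=[5.9935] v=[-1.2583]
Step 24: x=[5.8831] v=[-1.1036]
Step 25: x=[5.7894] v=[-0.9367]
Step 26: x=[5.7135] v=[-0.7595]
Step 27: x=[5.6561] v=[-0.5740]
Step 28: x=[5.6179] v=[-0.3822]
Step 29: x=[5.5993] v=[-0.1862]
Step 30: x=[5.6005] v=[0.0119]
First v>=0 after going negative at step 30, time=3.0000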